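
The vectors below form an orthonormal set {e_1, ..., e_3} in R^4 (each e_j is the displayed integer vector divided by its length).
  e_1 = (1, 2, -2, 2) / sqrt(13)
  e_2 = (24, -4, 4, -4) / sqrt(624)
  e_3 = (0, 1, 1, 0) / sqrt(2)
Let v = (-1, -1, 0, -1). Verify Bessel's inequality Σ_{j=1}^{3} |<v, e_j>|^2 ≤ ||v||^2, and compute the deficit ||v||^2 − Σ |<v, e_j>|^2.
Σ |<v, e_j>|^2 = 17/6; ||v||^2 = 3; deficit = 1/6

Write each e_j = u_j / sqrt(<u_j, u_j>) where u_j is the displayed integer vector. Then <v, e_j> = <v, u_j> / sqrt(<u_j, u_j>), so |<v, e_j>|^2 = <v, u_j>^2 / <u_j, u_j>.
Coefficients: <v, e_1> = -5/sqrt(13), <v, e_2> = -16/sqrt(624), <v, e_3> = -1/sqrt(2).
Square and sum: Σ |<v, e_j>|^2 = 17/6.
Compute ||v||^2 = v·v = 3.
Deficit = 3 − 17/6 = 1/6 ≥ 0, confirming Bessel's inequality. (The deficit equals ||v − Σ <v,e_j> e_j||^2, the squared distance from v to span{e_j}.)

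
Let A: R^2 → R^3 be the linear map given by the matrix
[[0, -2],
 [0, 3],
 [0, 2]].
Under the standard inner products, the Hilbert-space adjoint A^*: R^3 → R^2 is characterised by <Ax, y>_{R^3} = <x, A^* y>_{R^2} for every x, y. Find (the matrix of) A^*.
A^* = A^T =
[[0, 0, 0],
 [-2, 3, 2]]

For real matrices with standard dot products, the defining identity <Ax, y> = <x, A^* y> gives (Ax)^T y = x^T (A^*) y, i.e. x^T A^T y = x^T (A^*) y. Since this holds for all x, y, we must have A^* = A^T. Therefore
A^* =
[[0, 0, 0],
 [-2, 3, 2]].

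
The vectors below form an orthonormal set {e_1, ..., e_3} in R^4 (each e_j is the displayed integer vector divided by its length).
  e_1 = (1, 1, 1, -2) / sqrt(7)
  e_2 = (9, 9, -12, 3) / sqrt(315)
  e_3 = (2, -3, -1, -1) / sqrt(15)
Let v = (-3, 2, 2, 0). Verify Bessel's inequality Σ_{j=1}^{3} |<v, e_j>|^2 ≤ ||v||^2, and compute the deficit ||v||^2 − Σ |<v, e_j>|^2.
Σ |<v, e_j>|^2 = 50/3; ||v||^2 = 17; deficit = 1/3

Write each e_j = u_j / sqrt(<u_j, u_j>) where u_j is the displayed integer vector. Then <v, e_j> = <v, u_j> / sqrt(<u_j, u_j>), so |<v, e_j>|^2 = <v, u_j>^2 / <u_j, u_j>.
Coefficients: <v, e_1> = 1/sqrt(7), <v, e_2> = -33/sqrt(315), <v, e_3> = -14/sqrt(15).
Square and sum: Σ |<v, e_j>|^2 = 50/3.
Compute ||v||^2 = v·v = 17.
Deficit = 17 − 50/3 = 1/3 ≥ 0, confirming Bessel's inequality. (The deficit equals ||v − Σ <v,e_j> e_j||^2, the squared distance from v to span{e_j}.)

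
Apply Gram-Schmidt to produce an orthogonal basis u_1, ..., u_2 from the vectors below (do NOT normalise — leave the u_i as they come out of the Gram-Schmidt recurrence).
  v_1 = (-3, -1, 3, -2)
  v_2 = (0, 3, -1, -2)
Orthogonal basis:
  u_1 = (-3, -1, 3, -2)
  u_2 = (-6/23, 67/23, -17/23, -50/23)

Apply the Gram-Schmidt recurrence
  u_1 = v_1
  u_i = v_i − Σ_{j<i} ((v_i · u_j) / (u_j · u_j)) · u_j.

Step by step this gives:
  u_1 = (-3, -1, 3, -2)
  u_2 = (-6/23, 67/23, -17/23, -50/23)

Orthogonality check:
  u_2 · u_1 = 0 (should be 0)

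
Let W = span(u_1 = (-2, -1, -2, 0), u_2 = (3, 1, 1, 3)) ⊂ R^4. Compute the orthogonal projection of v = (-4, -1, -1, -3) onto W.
proj_W(v) = (-350/99, -11/9, -134/99, -36/11)

Set up U = [u_1 | ... | u_2] ∈ R^(4×2). The projector onto W = col(U) is P = U (U^T U)^(-1) U^T.
Compute U^T U =
  [9, -9]
  [-9, 20],
and U^T v = (11, -23).
Solve U^T U · c = U^T v for the coefficients: c = (13/99, -12/11). The projection is proj_W(v) = U c.
Check: (v - proj_W(v)) · u_1 = 0  (should be 0).
Check: (v - proj_W(v)) · u_2 = 0  (should be 0).
Result: proj_W(v) = (-350/99, -11/9, -134/99, -36/11).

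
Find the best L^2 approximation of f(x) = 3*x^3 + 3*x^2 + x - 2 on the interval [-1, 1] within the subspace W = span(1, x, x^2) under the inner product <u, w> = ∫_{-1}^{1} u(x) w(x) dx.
g(x) = 3*x^2 + 14*x/5 - 2

The best approximation g ∈ W is the orthogonal projection of f onto W. Writing g = a_0 + a_1 x + a_2 x^2, the coefficients solve the normal equations G · a = b where
  G_{ij} = <φ_i, φ_j> and b_i = <f, φ_i>, with φ_0 = 1, φ_1 = x, φ_2 = x^2.
G =
  [2, 0, 2/3]
  [0, 2/3, 0]
  [2/3, 0, 2/5],
b = (-2, 28/15, -2/15).
Solving gives a_0 = -2, a_1 = 14/5, a_2 = 3, so
  g(x) = 3*x^2 + 14*x/5 - 2.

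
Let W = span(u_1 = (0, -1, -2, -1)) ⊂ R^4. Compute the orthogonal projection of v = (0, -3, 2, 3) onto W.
proj_W(v) = (0, 2/3, 4/3, 2/3)

Set up U = [u_1 | ... | u_1] ∈ R^(4×1). The projector onto W = col(U) is P = U (U^T U)^(-1) U^T.
Compute U^T U =
  [6],
and U^T v = (-4).
Solve U^T U · c = U^T v for the coefficients: c = (-2/3). The projection is proj_W(v) = U c.
Check: (v - proj_W(v)) · u_1 = 0  (should be 0).
Result: proj_W(v) = (0, 2/3, 4/3, 2/3).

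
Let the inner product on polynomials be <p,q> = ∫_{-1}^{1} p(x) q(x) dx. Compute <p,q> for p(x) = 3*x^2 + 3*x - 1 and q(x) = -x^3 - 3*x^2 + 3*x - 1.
<p,q> = 16/5

Expand the product: p(x)·q(x) = -3*x^5 - 12*x^4 + x^3 + 9*x^2 - 6*x + 1.
∫_{-1}^{1} of each monomial x^k gives [2/(k+1) if k even, 0 if k odd]. Integrating term-by-term (or equivalently evaluating the antiderivative F(x) = -x^6/2 - 12*x^5/5 + x^4/4 + 3*x^3 - 3*x^2 + x at the endpoints):
  F(1) − F(−1) = -33/20 − (-97/20) = 16/5.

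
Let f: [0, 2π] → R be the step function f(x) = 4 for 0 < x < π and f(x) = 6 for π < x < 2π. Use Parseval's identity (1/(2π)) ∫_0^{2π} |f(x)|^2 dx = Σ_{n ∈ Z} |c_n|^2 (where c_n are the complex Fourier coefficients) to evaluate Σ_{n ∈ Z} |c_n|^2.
Σ |c_n|^2 = 26

Parseval equates the L^2 energy of f (normalised by 1/(2π)) with the ℓ^2 sum of its Fourier coefficients: (1/(2π)) ∫_0^{2π} |f|^2 = Σ |c_n|^2.
Compute the left side: (1/(2π)) [∫_0^π 4^2 dx + ∫_π^{2π} 6^2 dx] = (1/(2π)) · (16π + 36π) = (16 + 36)/2 = 26.
So Σ_{n ∈ Z} |c_n|^2 = 26.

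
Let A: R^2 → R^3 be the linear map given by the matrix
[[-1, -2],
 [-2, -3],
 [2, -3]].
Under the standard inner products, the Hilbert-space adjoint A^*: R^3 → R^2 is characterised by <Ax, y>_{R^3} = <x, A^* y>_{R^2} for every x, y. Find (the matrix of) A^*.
A^* = A^T =
[[-1, -2, 2],
 [-2, -3, -3]]

For real matrices with standard dot products, the defining identity <Ax, y> = <x, A^* y> gives (Ax)^T y = x^T (A^*) y, i.e. x^T A^T y = x^T (A^*) y. Since this holds for all x, y, we must have A^* = A^T. Therefore
A^* =
[[-1, -2, 2],
 [-2, -3, -3]].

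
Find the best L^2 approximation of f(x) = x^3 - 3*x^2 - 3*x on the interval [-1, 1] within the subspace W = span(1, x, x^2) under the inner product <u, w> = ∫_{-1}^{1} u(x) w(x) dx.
g(x) = -3*x^2 - 12*x/5

The best approximation g ∈ W is the orthogonal projection of f onto W. Writing g = a_0 + a_1 x + a_2 x^2, the coefficients solve the normal equations G · a = b where
  G_{ij} = <φ_i, φ_j> and b_i = <f, φ_i>, with φ_0 = 1, φ_1 = x, φ_2 = x^2.
G =
  [2, 0, 2/3]
  [0, 2/3, 0]
  [2/3, 0, 2/5],
b = (-2, -8/5, -6/5).
Solving gives a_0 = 0, a_1 = -12/5, a_2 = -3, so
  g(x) = -3*x^2 - 12*x/5.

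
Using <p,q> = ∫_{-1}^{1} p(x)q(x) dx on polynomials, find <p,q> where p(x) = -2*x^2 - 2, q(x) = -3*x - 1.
<p,q> = 16/3

Expand the product: p(x)·q(x) = 6*x^3 + 2*x^2 + 6*x + 2.
∫_{-1}^{1} of each monomial x^k gives [2/(k+1) if k even, 0 if k odd]. Integrating term-by-term (or equivalently evaluating the antiderivative F(x) = 3*x^4/2 + 2*x^3/3 + 3*x^2 + 2*x at the endpoints):
  F(1) − F(−1) = 43/6 − (11/6) = 16/3.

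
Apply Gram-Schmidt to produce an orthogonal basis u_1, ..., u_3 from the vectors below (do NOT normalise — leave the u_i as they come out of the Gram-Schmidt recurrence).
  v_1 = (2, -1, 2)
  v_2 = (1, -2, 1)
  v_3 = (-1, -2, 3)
Orthogonal basis:
  u_1 = (2, -1, 2)
  u_2 = (-1/3, -4/3, -1/3)
  u_3 = (-2, 0, 2)

Apply the Gram-Schmidt recurrence
  u_1 = v_1
  u_i = v_i − Σ_{j<i} ((v_i · u_j) / (u_j · u_j)) · u_j.

Step by step this gives:
  u_1 = (2, -1, 2)
  u_2 = (-1/3, -4/3, -1/3)
  u_3 = (-2, 0, 2)

Orthogonality check:
  u_2 · u_1 = 0 (should be 0)
  u_3 · u_1 = 0 (should be 0)
  u_3 · u_2 = 0 (should be 0)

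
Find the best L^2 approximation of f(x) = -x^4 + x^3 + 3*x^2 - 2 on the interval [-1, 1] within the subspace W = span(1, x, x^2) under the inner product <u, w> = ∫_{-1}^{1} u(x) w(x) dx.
g(x) = 15*x^2/7 + 3*x/5 - 67/35

The best approximation g ∈ W is the orthogonal projection of f onto W. Writing g = a_0 + a_1 x + a_2 x^2, the coefficients solve the normal equations G · a = b where
  G_{ij} = <φ_i, φ_j> and b_i = <f, φ_i>, with φ_0 = 1, φ_1 = x, φ_2 = x^2.
G =
  [2, 0, 2/3]
  [0, 2/3, 0]
  [2/3, 0, 2/5],
b = (-12/5, 2/5, -44/105).
Solving gives a_0 = -67/35, a_1 = 3/5, a_2 = 15/7, so
  g(x) = 15*x^2/7 + 3*x/5 - 67/35.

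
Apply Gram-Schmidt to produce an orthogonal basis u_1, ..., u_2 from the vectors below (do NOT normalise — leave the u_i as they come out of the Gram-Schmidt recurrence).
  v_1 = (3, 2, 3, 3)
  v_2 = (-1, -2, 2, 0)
Orthogonal basis:
  u_1 = (3, 2, 3, 3)
  u_2 = (-28/31, -60/31, 65/31, 3/31)

Apply the Gram-Schmidt recurrence
  u_1 = v_1
  u_i = v_i − Σ_{j<i} ((v_i · u_j) / (u_j · u_j)) · u_j.

Step by step this gives:
  u_1 = (3, 2, 3, 3)
  u_2 = (-28/31, -60/31, 65/31, 3/31)

Orthogonality check:
  u_2 · u_1 = 0 (should be 0)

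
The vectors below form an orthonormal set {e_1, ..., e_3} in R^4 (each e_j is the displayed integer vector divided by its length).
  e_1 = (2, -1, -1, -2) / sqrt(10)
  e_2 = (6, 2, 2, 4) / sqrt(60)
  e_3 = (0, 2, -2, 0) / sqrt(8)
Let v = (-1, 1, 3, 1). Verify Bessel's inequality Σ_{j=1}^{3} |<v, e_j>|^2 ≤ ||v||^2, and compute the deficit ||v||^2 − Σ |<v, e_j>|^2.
Σ |<v, e_j>|^2 = 9; ||v||^2 = 12; deficit = 3

Write each e_j = u_j / sqrt(<u_j, u_j>) where u_j is the displayed integer vector. Then <v, e_j> = <v, u_j> / sqrt(<u_j, u_j>), so |<v, e_j>|^2 = <v, u_j>^2 / <u_j, u_j>.
Coefficients: <v, e_1> = -8/sqrt(10), <v, e_2> = 6/sqrt(60), <v, e_3> = -4/sqrt(8).
Square and sum: Σ |<v, e_j>|^2 = 9.
Compute ||v||^2 = v·v = 12.
Deficit = 12 − 9 = 3 ≥ 0, confirming Bessel's inequality. (The deficit equals ||v − Σ <v,e_j> e_j||^2, the squared distance from v to span{e_j}.)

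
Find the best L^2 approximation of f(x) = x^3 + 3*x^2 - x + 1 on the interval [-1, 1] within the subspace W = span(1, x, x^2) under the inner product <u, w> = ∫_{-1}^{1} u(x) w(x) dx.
g(x) = 3*x^2 - 2*x/5 + 1

The best approximation g ∈ W is the orthogonal projection of f onto W. Writing g = a_0 + a_1 x + a_2 x^2, the coefficients solve the normal equations G · a = b where
  G_{ij} = <φ_i, φ_j> and b_i = <f, φ_i>, with φ_0 = 1, φ_1 = x, φ_2 = x^2.
G =
  [2, 0, 2/3]
  [0, 2/3, 0]
  [2/3, 0, 2/5],
b = (4, -4/15, 28/15).
Solving gives a_0 = 1, a_1 = -2/5, a_2 = 3, so
  g(x) = 3*x^2 - 2*x/5 + 1.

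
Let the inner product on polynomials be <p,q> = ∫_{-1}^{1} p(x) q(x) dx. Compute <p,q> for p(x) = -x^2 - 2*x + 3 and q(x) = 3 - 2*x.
<p,q> = 56/3

Expand the product: p(x)·q(x) = 2*x^3 + x^2 - 12*x + 9.
∫_{-1}^{1} of each monomial x^k gives [2/(k+1) if k even, 0 if k odd]. Integrating term-by-term (or equivalently evaluating the antiderivative F(x) = x^4/2 + x^3/3 - 6*x^2 + 9*x at the endpoints):
  F(1) − F(−1) = 23/6 − (-89/6) = 56/3.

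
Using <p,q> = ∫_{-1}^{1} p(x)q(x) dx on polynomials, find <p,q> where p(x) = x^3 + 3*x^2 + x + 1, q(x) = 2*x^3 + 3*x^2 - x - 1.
<p,q> = 40/21

Expand the product: p(x)·q(x) = 2*x^6 + 9*x^5 + 10*x^4 + x^3 - x^2 - 2*x - 1.
∫_{-1}^{1} of each monomial x^k gives [2/(k+1) if k even, 0 if k odd]. Integrating term-by-term (or equivalently evaluating the antiderivative F(x) = 2*x^7/7 + 3*x^6/2 + 2*x^5 + x^4/4 - x^3/3 - x^2 - x at the endpoints):
  F(1) − F(−1) = 143/84 − (-17/84) = 40/21.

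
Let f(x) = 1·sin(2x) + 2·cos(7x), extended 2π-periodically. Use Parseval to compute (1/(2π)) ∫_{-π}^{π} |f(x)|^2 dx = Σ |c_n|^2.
Σ |c_n|^2 = 5/2

Expand |f|^2 and use orthogonality of {sin(nx), cos(mx)} on [-π, π]:
  ∫_{-π}^{π} sin(nx)^2 dx = π, ∫ cos(mx)^2 dx = π, and cross terms integrate to 0.
So ∫_{-π}^{π} f(x)^2 dx = 1^2 · π + 2^2 · π = (1 + 4)π.
Divide by 2π: (1 + 4)/2 = 5/2.
By Parseval, this equals Σ |c_n|^2.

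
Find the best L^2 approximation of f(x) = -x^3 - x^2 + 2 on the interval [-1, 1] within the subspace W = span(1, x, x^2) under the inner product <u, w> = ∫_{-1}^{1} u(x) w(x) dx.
g(x) = -x^2 - 3*x/5 + 2

The best approximation g ∈ W is the orthogonal projection of f onto W. Writing g = a_0 + a_1 x + a_2 x^2, the coefficients solve the normal equations G · a = b where
  G_{ij} = <φ_i, φ_j> and b_i = <f, φ_i>, with φ_0 = 1, φ_1 = x, φ_2 = x^2.
G =
  [2, 0, 2/3]
  [0, 2/3, 0]
  [2/3, 0, 2/5],
b = (10/3, -2/5, 14/15).
Solving gives a_0 = 2, a_1 = -3/5, a_2 = -1, so
  g(x) = -x^2 - 3*x/5 + 2.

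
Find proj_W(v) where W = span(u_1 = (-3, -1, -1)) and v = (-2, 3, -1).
proj_W(v) = (-12/11, -4/11, -4/11)

Set up U = [u_1 | ... | u_1] ∈ R^(3×1). The projector onto W = col(U) is P = U (U^T U)^(-1) U^T.
Compute U^T U =
  [11],
and U^T v = (4).
Solve U^T U · c = U^T v for the coefficients: c = (4/11). The projection is proj_W(v) = U c.
Check: (v - proj_W(v)) · u_1 = 0  (should be 0).
Result: proj_W(v) = (-12/11, -4/11, -4/11).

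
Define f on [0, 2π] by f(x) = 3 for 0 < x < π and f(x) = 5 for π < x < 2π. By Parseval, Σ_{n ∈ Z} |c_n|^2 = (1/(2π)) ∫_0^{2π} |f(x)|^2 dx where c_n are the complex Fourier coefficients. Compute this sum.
Σ |c_n|^2 = 17

Parseval equates the L^2 energy of f (normalised by 1/(2π)) with the ℓ^2 sum of its Fourier coefficients: (1/(2π)) ∫_0^{2π} |f|^2 = Σ |c_n|^2.
Compute the left side: (1/(2π)) [∫_0^π 3^2 dx + ∫_π^{2π} 5^2 dx] = (1/(2π)) · (9π + 25π) = (9 + 25)/2 = 17.
So Σ_{n ∈ Z} |c_n|^2 = 17.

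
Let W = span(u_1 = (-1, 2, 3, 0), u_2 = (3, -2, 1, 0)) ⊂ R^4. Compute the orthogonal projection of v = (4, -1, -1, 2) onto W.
proj_W(v) = (128/45, -22/9, -19/45, 0)

Set up U = [u_1 | ... | u_2] ∈ R^(4×2). The projector onto W = col(U) is P = U (U^T U)^(-1) U^T.
Compute U^T U =
  [14, -4]
  [-4, 14],
and U^T v = (-9, 13).
Solve U^T U · c = U^T v for the coefficients: c = (-37/90, 73/90). The projection is proj_W(v) = U c.
Check: (v - proj_W(v)) · u_1 = 0  (should be 0).
Check: (v - proj_W(v)) · u_2 = 0  (should be 0).
Result: proj_W(v) = (128/45, -22/9, -19/45, 0).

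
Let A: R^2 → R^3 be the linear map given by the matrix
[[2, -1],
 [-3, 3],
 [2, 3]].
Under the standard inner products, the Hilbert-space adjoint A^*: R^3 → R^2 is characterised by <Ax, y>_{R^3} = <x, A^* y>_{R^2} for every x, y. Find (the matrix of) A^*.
A^* = A^T =
[[2, -3, 2],
 [-1, 3, 3]]

For real matrices with standard dot products, the defining identity <Ax, y> = <x, A^* y> gives (Ax)^T y = x^T (A^*) y, i.e. x^T A^T y = x^T (A^*) y. Since this holds for all x, y, we must have A^* = A^T. Therefore
A^* =
[[2, -3, 2],
 [-1, 3, 3]].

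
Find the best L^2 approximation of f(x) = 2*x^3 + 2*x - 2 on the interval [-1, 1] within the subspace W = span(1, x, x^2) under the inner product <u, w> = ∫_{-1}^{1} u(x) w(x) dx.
g(x) = 16*x/5 - 2

The best approximation g ∈ W is the orthogonal projection of f onto W. Writing g = a_0 + a_1 x + a_2 x^2, the coefficients solve the normal equations G · a = b where
  G_{ij} = <φ_i, φ_j> and b_i = <f, φ_i>, with φ_0 = 1, φ_1 = x, φ_2 = x^2.
G =
  [2, 0, 2/3]
  [0, 2/3, 0]
  [2/3, 0, 2/5],
b = (-4, 32/15, -4/3).
Solving gives a_0 = -2, a_1 = 16/5, a_2 = 0, so
  g(x) = 16*x/5 - 2.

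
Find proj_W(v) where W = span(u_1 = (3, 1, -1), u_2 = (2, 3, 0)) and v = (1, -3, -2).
proj_W(v) = (77/62, -98/31, -89/62)

Set up U = [u_1 | ... | u_2] ∈ R^(3×2). The projector onto W = col(U) is P = U (U^T U)^(-1) U^T.
Compute U^T U =
  [11, 9]
  [9, 13],
and U^T v = (2, -7).
Solve U^T U · c = U^T v for the coefficients: c = (89/62, -95/62). The projection is proj_W(v) = U c.
Check: (v - proj_W(v)) · u_1 = 0  (should be 0).
Check: (v - proj_W(v)) · u_2 = 0  (should be 0).
Result: proj_W(v) = (77/62, -98/31, -89/62).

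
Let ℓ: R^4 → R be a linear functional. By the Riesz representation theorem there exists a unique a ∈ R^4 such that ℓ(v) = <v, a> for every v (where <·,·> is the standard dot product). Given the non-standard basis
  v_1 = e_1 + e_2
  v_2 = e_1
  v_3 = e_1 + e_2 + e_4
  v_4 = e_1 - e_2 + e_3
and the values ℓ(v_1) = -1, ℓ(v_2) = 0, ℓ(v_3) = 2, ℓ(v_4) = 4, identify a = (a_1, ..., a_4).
a = (0, -1, 3, 3)

Write a = (a_1, ..., a_4) in the standard basis. For each basis vector v_i, ℓ(v_i) = <v_i, a> is a linear equation in the a_j's. Collect the n equations into a matrix system V a = ℓ, where row i of V is v_i (expressed in the standard basis). Since V is invertible (lower-triangular with 1s on the diagonal, up to permutation), solve by back-substitution:
  V =
[[1, 1, 0, 0],
 [1, 0, 0, 0],
 [1, 1, 0, 1],
 [1, -1, 1, 0]]
  V a = (-1, 0, 2, 4)
Solving gives a = (0, -1, 3, 3).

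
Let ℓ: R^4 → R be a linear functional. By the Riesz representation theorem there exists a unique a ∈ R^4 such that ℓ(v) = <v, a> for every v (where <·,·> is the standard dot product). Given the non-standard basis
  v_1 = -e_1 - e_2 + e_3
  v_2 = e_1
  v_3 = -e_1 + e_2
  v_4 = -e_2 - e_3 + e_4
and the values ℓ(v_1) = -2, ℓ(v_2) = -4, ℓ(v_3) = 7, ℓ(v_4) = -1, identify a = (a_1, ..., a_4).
a = (-4, 3, -3, -1)

Write a = (a_1, ..., a_4) in the standard basis. For each basis vector v_i, ℓ(v_i) = <v_i, a> is a linear equation in the a_j's. Collect the n equations into a matrix system V a = ℓ, where row i of V is v_i (expressed in the standard basis). Since V is invertible (lower-triangular with 1s on the diagonal, up to permutation), solve by back-substitution:
  V =
[[-1, -1, 1, 0],
 [1, 0, 0, 0],
 [-1, 1, 0, 0],
 [0, -1, -1, 1]]
  V a = (-2, -4, 7, -1)
Solving gives a = (-4, 3, -3, -1).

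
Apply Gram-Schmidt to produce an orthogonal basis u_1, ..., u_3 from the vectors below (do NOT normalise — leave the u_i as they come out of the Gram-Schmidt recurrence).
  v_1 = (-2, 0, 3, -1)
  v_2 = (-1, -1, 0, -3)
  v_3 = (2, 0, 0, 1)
Orthogonal basis:
  u_1 = (-2, 0, 3, -1)
  u_2 = (-2/7, -1, -15/14, -37/14)
  u_3 = (51/43, -15/43, 30/43, -12/43)

Apply the Gram-Schmidt recurrence
  u_1 = v_1
  u_i = v_i − Σ_{j<i} ((v_i · u_j) / (u_j · u_j)) · u_j.

Step by step this gives:
  u_1 = (-2, 0, 3, -1)
  u_2 = (-2/7, -1, -15/14, -37/14)
  u_3 = (51/43, -15/43, 30/43, -12/43)

Orthogonality check:
  u_2 · u_1 = 0 (should be 0)
  u_3 · u_1 = 0 (should be 0)
  u_3 · u_2 = 0 (should be 0)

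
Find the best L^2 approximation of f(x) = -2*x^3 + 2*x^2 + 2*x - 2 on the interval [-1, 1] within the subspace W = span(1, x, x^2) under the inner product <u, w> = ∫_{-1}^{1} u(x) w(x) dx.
g(x) = 2*x^2 + 4*x/5 - 2

The best approximation g ∈ W is the orthogonal projection of f onto W. Writing g = a_0 + a_1 x + a_2 x^2, the coefficients solve the normal equations G · a = b where
  G_{ij} = <φ_i, φ_j> and b_i = <f, φ_i>, with φ_0 = 1, φ_1 = x, φ_2 = x^2.
G =
  [2, 0, 2/3]
  [0, 2/3, 0]
  [2/3, 0, 2/5],
b = (-8/3, 8/15, -8/15).
Solving gives a_0 = -2, a_1 = 4/5, a_2 = 2, so
  g(x) = 2*x^2 + 4*x/5 - 2.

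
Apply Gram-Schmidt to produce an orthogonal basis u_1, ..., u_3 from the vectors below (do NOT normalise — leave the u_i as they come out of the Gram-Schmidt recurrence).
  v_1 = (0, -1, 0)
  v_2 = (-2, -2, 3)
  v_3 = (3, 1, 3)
Orthogonal basis:
  u_1 = (0, -1, 0)
  u_2 = (-2, 0, 3)
  u_3 = (45/13, 0, 30/13)

Apply the Gram-Schmidt recurrence
  u_1 = v_1
  u_i = v_i − Σ_{j<i} ((v_i · u_j) / (u_j · u_j)) · u_j.

Step by step this gives:
  u_1 = (0, -1, 0)
  u_2 = (-2, 0, 3)
  u_3 = (45/13, 0, 30/13)

Orthogonality check:
  u_2 · u_1 = 0 (should be 0)
  u_3 · u_1 = 0 (should be 0)
  u_3 · u_2 = 0 (should be 0)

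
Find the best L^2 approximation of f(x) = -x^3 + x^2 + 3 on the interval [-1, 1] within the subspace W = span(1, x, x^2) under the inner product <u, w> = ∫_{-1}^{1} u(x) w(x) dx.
g(x) = x^2 - 3*x/5 + 3

The best approximation g ∈ W is the orthogonal projection of f onto W. Writing g = a_0 + a_1 x + a_2 x^2, the coefficients solve the normal equations G · a = b where
  G_{ij} = <φ_i, φ_j> and b_i = <f, φ_i>, with φ_0 = 1, φ_1 = x, φ_2 = x^2.
G =
  [2, 0, 2/3]
  [0, 2/3, 0]
  [2/3, 0, 2/5],
b = (20/3, -2/5, 12/5).
Solving gives a_0 = 3, a_1 = -3/5, a_2 = 1, so
  g(x) = x^2 - 3*x/5 + 3.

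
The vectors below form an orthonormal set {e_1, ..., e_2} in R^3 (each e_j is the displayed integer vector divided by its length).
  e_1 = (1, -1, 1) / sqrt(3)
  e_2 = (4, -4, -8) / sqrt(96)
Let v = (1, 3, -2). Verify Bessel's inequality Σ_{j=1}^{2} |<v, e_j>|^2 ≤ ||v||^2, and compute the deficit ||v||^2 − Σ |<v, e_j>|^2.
Σ |<v, e_j>|^2 = 6; ||v||^2 = 14; deficit = 8

Write each e_j = u_j / sqrt(<u_j, u_j>) where u_j is the displayed integer vector. Then <v, e_j> = <v, u_j> / sqrt(<u_j, u_j>), so |<v, e_j>|^2 = <v, u_j>^2 / <u_j, u_j>.
Coefficients: <v, e_1> = -4/sqrt(3), <v, e_2> = 8/sqrt(96).
Square and sum: Σ |<v, e_j>|^2 = 6.
Compute ||v||^2 = v·v = 14.
Deficit = 14 − 6 = 8 ≥ 0, confirming Bessel's inequality. (The deficit equals ||v − Σ <v,e_j> e_j||^2, the squared distance from v to span{e_j}.)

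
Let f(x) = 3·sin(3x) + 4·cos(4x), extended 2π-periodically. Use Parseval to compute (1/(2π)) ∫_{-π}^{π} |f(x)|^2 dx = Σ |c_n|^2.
Σ |c_n|^2 = 25/2

Expand |f|^2 and use orthogonality of {sin(nx), cos(mx)} on [-π, π]:
  ∫_{-π}^{π} sin(nx)^2 dx = π, ∫ cos(mx)^2 dx = π, and cross terms integrate to 0.
So ∫_{-π}^{π} f(x)^2 dx = 3^2 · π + 4^2 · π = (9 + 16)π.
Divide by 2π: (9 + 16)/2 = 25/2.
By Parseval, this equals Σ |c_n|^2.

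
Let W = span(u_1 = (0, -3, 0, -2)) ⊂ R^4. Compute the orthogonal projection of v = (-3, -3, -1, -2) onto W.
proj_W(v) = (0, -3, 0, -2)

Set up U = [u_1 | ... | u_1] ∈ R^(4×1). The projector onto W = col(U) is P = U (U^T U)^(-1) U^T.
Compute U^T U =
  [13],
and U^T v = (13).
Solve U^T U · c = U^T v for the coefficients: c = (1). The projection is proj_W(v) = U c.
Check: (v - proj_W(v)) · u_1 = 0  (should be 0).
Result: proj_W(v) = (0, -3, 0, -2).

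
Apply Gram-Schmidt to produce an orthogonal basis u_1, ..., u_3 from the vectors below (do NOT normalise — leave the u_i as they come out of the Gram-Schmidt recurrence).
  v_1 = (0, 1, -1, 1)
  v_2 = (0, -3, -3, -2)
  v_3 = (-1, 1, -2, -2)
Orthogonal basis:
  u_1 = (0, 1, -1, 1)
  u_2 = (0, -7/3, -11/3, -4/3)
  u_3 = (-1, 95/62, -19/62, -57/31)

Apply the Gram-Schmidt recurrence
  u_1 = v_1
  u_i = v_i − Σ_{j<i} ((v_i · u_j) / (u_j · u_j)) · u_j.

Step by step this gives:
  u_1 = (0, 1, -1, 1)
  u_2 = (0, -7/3, -11/3, -4/3)
  u_3 = (-1, 95/62, -19/62, -57/31)

Orthogonality check:
  u_2 · u_1 = 0 (should be 0)
  u_3 · u_1 = 0 (should be 0)
  u_3 · u_2 = 0 (should be 0)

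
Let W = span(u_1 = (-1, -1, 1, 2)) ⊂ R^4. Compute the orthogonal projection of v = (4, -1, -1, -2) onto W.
proj_W(v) = (8/7, 8/7, -8/7, -16/7)

Set up U = [u_1 | ... | u_1] ∈ R^(4×1). The projector onto W = col(U) is P = U (U^T U)^(-1) U^T.
Compute U^T U =
  [7],
and U^T v = (-8).
Solve U^T U · c = U^T v for the coefficients: c = (-8/7). The projection is proj_W(v) = U c.
Check: (v - proj_W(v)) · u_1 = 0  (should be 0).
Result: proj_W(v) = (8/7, 8/7, -8/7, -16/7).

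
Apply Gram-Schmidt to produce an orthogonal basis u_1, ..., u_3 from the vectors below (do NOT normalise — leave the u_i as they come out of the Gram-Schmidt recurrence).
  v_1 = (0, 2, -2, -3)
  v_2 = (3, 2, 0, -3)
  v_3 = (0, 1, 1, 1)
Orthogonal basis:
  u_1 = (0, 2, -2, -3)
  u_2 = (3, 8/17, 26/17, -12/17)
  u_3 = (-66/205, 267/205, 99/205, 112/205)

Apply the Gram-Schmidt recurrence
  u_1 = v_1
  u_i = v_i − Σ_{j<i} ((v_i · u_j) / (u_j · u_j)) · u_j.

Step by step this gives:
  u_1 = (0, 2, -2, -3)
  u_2 = (3, 8/17, 26/17, -12/17)
  u_3 = (-66/205, 267/205, 99/205, 112/205)

Orthogonality check:
  u_2 · u_1 = 0 (should be 0)
  u_3 · u_1 = 0 (should be 0)
  u_3 · u_2 = 0 (should be 0)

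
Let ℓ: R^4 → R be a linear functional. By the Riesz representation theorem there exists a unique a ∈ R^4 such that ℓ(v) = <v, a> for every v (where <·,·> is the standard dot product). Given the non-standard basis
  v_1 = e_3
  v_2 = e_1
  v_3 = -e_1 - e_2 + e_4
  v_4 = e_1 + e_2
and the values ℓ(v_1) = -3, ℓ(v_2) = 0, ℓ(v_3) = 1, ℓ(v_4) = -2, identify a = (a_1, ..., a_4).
a = (0, -2, -3, -1)

Write a = (a_1, ..., a_4) in the standard basis. For each basis vector v_i, ℓ(v_i) = <v_i, a> is a linear equation in the a_j's. Collect the n equations into a matrix system V a = ℓ, where row i of V is v_i (expressed in the standard basis). Since V is invertible (lower-triangular with 1s on the diagonal, up to permutation), solve by back-substitution:
  V =
[[0, 0, 1, 0],
 [1, 0, 0, 0],
 [-1, -1, 0, 1],
 [1, 1, 0, 0]]
  V a = (-3, 0, 1, -2)
Solving gives a = (0, -2, -3, -1).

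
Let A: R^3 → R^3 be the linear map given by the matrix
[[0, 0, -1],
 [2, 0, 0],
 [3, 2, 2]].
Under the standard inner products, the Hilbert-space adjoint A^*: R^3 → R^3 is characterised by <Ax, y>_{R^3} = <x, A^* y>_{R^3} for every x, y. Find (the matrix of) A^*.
A^* = A^T =
[[0, 2, 3],
 [0, 0, 2],
 [-1, 0, 2]]

For real matrices with standard dot products, the defining identity <Ax, y> = <x, A^* y> gives (Ax)^T y = x^T (A^*) y, i.e. x^T A^T y = x^T (A^*) y. Since this holds for all x, y, we must have A^* = A^T. Therefore
A^* =
[[0, 2, 3],
 [0, 0, 2],
 [-1, 0, 2]].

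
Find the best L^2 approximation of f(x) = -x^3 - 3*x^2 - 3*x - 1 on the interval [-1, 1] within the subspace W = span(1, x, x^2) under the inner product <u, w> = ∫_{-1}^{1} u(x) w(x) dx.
g(x) = -3*x^2 - 18*x/5 - 1

The best approximation g ∈ W is the orthogonal projection of f onto W. Writing g = a_0 + a_1 x + a_2 x^2, the coefficients solve the normal equations G · a = b where
  G_{ij} = <φ_i, φ_j> and b_i = <f, φ_i>, with φ_0 = 1, φ_1 = x, φ_2 = x^2.
G =
  [2, 0, 2/3]
  [0, 2/3, 0]
  [2/3, 0, 2/5],
b = (-4, -12/5, -28/15).
Solving gives a_0 = -1, a_1 = -18/5, a_2 = -3, so
  g(x) = -3*x^2 - 18*x/5 - 1.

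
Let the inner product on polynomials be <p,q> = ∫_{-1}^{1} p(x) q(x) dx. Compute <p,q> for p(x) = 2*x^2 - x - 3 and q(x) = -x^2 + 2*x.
<p,q> = -2/15

Expand the product: p(x)·q(x) = -2*x^4 + 5*x^3 + x^2 - 6*x.
∫_{-1}^{1} of each monomial x^k gives [2/(k+1) if k even, 0 if k odd]. Integrating term-by-term (or equivalently evaluating the antiderivative F(x) = -2*x^5/5 + 5*x^4/4 + x^3/3 - 3*x^2 at the endpoints):
  F(1) − F(−1) = -109/60 − (-101/60) = -2/15.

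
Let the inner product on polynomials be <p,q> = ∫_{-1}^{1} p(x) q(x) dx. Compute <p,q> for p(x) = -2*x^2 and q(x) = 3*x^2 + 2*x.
<p,q> = -12/5

Expand the product: p(x)·q(x) = -6*x^4 - 4*x^3.
∫_{-1}^{1} of each monomial x^k gives [2/(k+1) if k even, 0 if k odd]. Integrating term-by-term (or equivalently evaluating the antiderivative F(x) = -6*x^5/5 - x^4 at the endpoints):
  F(1) − F(−1) = -11/5 − (1/5) = -12/5.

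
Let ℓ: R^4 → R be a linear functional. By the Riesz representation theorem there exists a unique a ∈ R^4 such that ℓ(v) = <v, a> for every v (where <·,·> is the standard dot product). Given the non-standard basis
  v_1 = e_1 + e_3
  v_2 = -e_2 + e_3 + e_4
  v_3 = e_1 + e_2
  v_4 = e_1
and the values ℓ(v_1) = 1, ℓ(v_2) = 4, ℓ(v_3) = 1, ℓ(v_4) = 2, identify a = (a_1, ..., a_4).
a = (2, -1, -1, 4)

Write a = (a_1, ..., a_4) in the standard basis. For each basis vector v_i, ℓ(v_i) = <v_i, a> is a linear equation in the a_j's. Collect the n equations into a matrix system V a = ℓ, where row i of V is v_i (expressed in the standard basis). Since V is invertible (lower-triangular with 1s on the diagonal, up to permutation), solve by back-substitution:
  V =
[[1, 0, 1, 0],
 [0, -1, 1, 1],
 [1, 1, 0, 0],
 [1, 0, 0, 0]]
  V a = (1, 4, 1, 2)
Solving gives a = (2, -1, -1, 4).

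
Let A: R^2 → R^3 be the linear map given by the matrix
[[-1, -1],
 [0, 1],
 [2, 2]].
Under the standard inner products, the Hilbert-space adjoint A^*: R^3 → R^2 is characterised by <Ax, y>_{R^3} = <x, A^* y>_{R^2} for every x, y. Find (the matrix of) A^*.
A^* = A^T =
[[-1, 0, 2],
 [-1, 1, 2]]

For real matrices with standard dot products, the defining identity <Ax, y> = <x, A^* y> gives (Ax)^T y = x^T (A^*) y, i.e. x^T A^T y = x^T (A^*) y. Since this holds for all x, y, we must have A^* = A^T. Therefore
A^* =
[[-1, 0, 2],
 [-1, 1, 2]].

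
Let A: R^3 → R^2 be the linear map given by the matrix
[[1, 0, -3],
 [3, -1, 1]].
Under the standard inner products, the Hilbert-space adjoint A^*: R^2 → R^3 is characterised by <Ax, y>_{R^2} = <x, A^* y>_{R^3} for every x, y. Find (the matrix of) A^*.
A^* = A^T =
[[1, 3],
 [0, -1],
 [-3, 1]]

For real matrices with standard dot products, the defining identity <Ax, y> = <x, A^* y> gives (Ax)^T y = x^T (A^*) y, i.e. x^T A^T y = x^T (A^*) y. Since this holds for all x, y, we must have A^* = A^T. Therefore
A^* =
[[1, 3],
 [0, -1],
 [-3, 1]].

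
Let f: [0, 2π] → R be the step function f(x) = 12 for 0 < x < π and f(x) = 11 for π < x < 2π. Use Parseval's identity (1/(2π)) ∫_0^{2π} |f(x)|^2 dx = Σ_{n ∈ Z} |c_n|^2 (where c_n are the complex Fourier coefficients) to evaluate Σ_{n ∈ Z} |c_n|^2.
Σ |c_n|^2 = 265/2

Parseval equates the L^2 energy of f (normalised by 1/(2π)) with the ℓ^2 sum of its Fourier coefficients: (1/(2π)) ∫_0^{2π} |f|^2 = Σ |c_n|^2.
Compute the left side: (1/(2π)) [∫_0^π 12^2 dx + ∫_π^{2π} 11^2 dx] = (1/(2π)) · (144π + 121π) = (144 + 121)/2 = 265/2.
So Σ_{n ∈ Z} |c_n|^2 = 265/2.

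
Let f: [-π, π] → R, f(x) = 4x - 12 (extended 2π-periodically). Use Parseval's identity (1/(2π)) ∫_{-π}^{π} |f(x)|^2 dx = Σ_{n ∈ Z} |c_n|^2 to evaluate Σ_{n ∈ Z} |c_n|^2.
Σ |c_n|^2 = 16π^2/3 + 144

Expand and integrate term by term over [-π, π]:
  ∫ (4x)^2 dx = 16·(2π^3/3); ∫ 2·4·(-12)·x dx = 0 (odd integrand); ∫ (-12)^2 dx = 144·2π.
So (1/(2π)) ∫_{-π}^{π} (4x - 12)^2 dx = 16π^2/3 + 144 = 16π^2/3 + 144.
Parseval ⇒ Σ |c_n|^2 = 16π^2/3 + 144.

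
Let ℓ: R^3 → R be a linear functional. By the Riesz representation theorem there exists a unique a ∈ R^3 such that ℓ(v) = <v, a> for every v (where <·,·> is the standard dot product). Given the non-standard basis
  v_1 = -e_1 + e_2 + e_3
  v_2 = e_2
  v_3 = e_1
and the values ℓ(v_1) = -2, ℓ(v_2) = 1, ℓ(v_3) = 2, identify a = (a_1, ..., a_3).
a = (2, 1, -1)

Write a = (a_1, ..., a_3) in the standard basis. For each basis vector v_i, ℓ(v_i) = <v_i, a> is a linear equation in the a_j's. Collect the n equations into a matrix system V a = ℓ, where row i of V is v_i (expressed in the standard basis). Since V is invertible (lower-triangular with 1s on the diagonal, up to permutation), solve by back-substitution:
  V =
[[-1, 1, 1],
 [0, 1, 0],
 [1, 0, 0]]
  V a = (-2, 1, 2)
Solving gives a = (2, 1, -1).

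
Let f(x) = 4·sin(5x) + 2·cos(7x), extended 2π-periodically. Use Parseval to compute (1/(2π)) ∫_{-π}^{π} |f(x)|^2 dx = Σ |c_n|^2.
Σ |c_n|^2 = 10

Expand |f|^2 and use orthogonality of {sin(nx), cos(mx)} on [-π, π]:
  ∫_{-π}^{π} sin(nx)^2 dx = π, ∫ cos(mx)^2 dx = π, and cross terms integrate to 0.
So ∫_{-π}^{π} f(x)^2 dx = 4^2 · π + 2^2 · π = (16 + 4)π.
Divide by 2π: (16 + 4)/2 = 10.
By Parseval, this equals Σ |c_n|^2.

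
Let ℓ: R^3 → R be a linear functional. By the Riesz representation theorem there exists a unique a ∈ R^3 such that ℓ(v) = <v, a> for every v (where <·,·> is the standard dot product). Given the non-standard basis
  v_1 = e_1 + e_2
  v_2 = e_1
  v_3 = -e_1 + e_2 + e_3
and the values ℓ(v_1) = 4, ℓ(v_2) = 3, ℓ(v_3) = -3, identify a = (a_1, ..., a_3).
a = (3, 1, -1)

Write a = (a_1, ..., a_3) in the standard basis. For each basis vector v_i, ℓ(v_i) = <v_i, a> is a linear equation in the a_j's. Collect the n equations into a matrix system V a = ℓ, where row i of V is v_i (expressed in the standard basis). Since V is invertible (lower-triangular with 1s on the diagonal, up to permutation), solve by back-substitution:
  V =
[[1, 1, 0],
 [1, 0, 0],
 [-1, 1, 1]]
  V a = (4, 3, -3)
Solving gives a = (3, 1, -1).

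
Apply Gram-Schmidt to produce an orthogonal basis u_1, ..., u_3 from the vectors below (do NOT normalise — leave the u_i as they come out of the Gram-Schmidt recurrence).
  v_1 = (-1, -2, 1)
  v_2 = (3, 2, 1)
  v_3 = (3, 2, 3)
Orthogonal basis:
  u_1 = (-1, -2, 1)
  u_2 = (2, 0, 2)
  u_3 = (-2/3, 2/3, 2/3)

Apply the Gram-Schmidt recurrence
  u_1 = v_1
  u_i = v_i − Σ_{j<i} ((v_i · u_j) / (u_j · u_j)) · u_j.

Step by step this gives:
  u_1 = (-1, -2, 1)
  u_2 = (2, 0, 2)
  u_3 = (-2/3, 2/3, 2/3)

Orthogonality check:
  u_2 · u_1 = 0 (should be 0)
  u_3 · u_1 = 0 (should be 0)
  u_3 · u_2 = 0 (should be 0)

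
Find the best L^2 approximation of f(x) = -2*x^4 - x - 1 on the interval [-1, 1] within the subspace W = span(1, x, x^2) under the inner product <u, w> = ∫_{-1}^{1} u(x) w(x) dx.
g(x) = -12*x^2/7 - x - 29/35

The best approximation g ∈ W is the orthogonal projection of f onto W. Writing g = a_0 + a_1 x + a_2 x^2, the coefficients solve the normal equations G · a = b where
  G_{ij} = <φ_i, φ_j> and b_i = <f, φ_i>, with φ_0 = 1, φ_1 = x, φ_2 = x^2.
G =
  [2, 0, 2/3]
  [0, 2/3, 0]
  [2/3, 0, 2/5],
b = (-14/5, -2/3, -26/21).
Solving gives a_0 = -29/35, a_1 = -1, a_2 = -12/7, so
  g(x) = -12*x^2/7 - x - 29/35.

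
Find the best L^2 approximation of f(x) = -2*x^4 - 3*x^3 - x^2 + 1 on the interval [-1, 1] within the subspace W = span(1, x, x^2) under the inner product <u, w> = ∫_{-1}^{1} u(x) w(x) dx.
g(x) = -19*x^2/7 - 9*x/5 + 41/35

The best approximation g ∈ W is the orthogonal projection of f onto W. Writing g = a_0 + a_1 x + a_2 x^2, the coefficients solve the normal equations G · a = b where
  G_{ij} = <φ_i, φ_j> and b_i = <f, φ_i>, with φ_0 = 1, φ_1 = x, φ_2 = x^2.
G =
  [2, 0, 2/3]
  [0, 2/3, 0]
  [2/3, 0, 2/5],
b = (8/15, -6/5, -32/105).
Solving gives a_0 = 41/35, a_1 = -9/5, a_2 = -19/7, so
  g(x) = -19*x^2/7 - 9*x/5 + 41/35.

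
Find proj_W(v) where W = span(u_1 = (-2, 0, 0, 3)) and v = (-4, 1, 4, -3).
proj_W(v) = (2/13, 0, 0, -3/13)

Set up U = [u_1 | ... | u_1] ∈ R^(4×1). The projector onto W = col(U) is P = U (U^T U)^(-1) U^T.
Compute U^T U =
  [13],
and U^T v = (-1).
Solve U^T U · c = U^T v for the coefficients: c = (-1/13). The projection is proj_W(v) = U c.
Check: (v - proj_W(v)) · u_1 = 0  (should be 0).
Result: proj_W(v) = (2/13, 0, 0, -3/13).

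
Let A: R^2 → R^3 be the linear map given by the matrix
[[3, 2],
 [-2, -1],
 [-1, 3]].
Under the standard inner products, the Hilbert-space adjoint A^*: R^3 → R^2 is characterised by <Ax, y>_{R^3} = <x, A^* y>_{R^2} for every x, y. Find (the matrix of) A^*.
A^* = A^T =
[[3, -2, -1],
 [2, -1, 3]]

For real matrices with standard dot products, the defining identity <Ax, y> = <x, A^* y> gives (Ax)^T y = x^T (A^*) y, i.e. x^T A^T y = x^T (A^*) y. Since this holds for all x, y, we must have A^* = A^T. Therefore
A^* =
[[3, -2, -1],
 [2, -1, 3]].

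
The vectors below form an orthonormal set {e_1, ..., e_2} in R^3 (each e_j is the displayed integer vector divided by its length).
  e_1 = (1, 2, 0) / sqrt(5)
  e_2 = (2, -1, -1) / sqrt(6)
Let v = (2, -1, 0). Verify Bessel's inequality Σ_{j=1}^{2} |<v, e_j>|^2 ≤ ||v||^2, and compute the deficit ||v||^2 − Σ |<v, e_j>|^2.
Σ |<v, e_j>|^2 = 25/6; ||v||^2 = 5; deficit = 5/6

Write each e_j = u_j / sqrt(<u_j, u_j>) where u_j is the displayed integer vector. Then <v, e_j> = <v, u_j> / sqrt(<u_j, u_j>), so |<v, e_j>|^2 = <v, u_j>^2 / <u_j, u_j>.
Coefficients: <v, e_1> = 0/sqrt(5), <v, e_2> = 5/sqrt(6).
Square and sum: Σ |<v, e_j>|^2 = 25/6.
Compute ||v||^2 = v·v = 5.
Deficit = 5 − 25/6 = 5/6 ≥ 0, confirming Bessel's inequality. (The deficit equals ||v − Σ <v,e_j> e_j||^2, the squared distance from v to span{e_j}.)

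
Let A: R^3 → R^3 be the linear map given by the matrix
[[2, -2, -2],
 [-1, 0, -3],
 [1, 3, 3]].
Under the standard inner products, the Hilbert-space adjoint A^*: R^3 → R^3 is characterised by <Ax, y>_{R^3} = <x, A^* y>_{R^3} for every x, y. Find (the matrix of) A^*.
A^* = A^T =
[[2, -1, 1],
 [-2, 0, 3],
 [-2, -3, 3]]

For real matrices with standard dot products, the defining identity <Ax, y> = <x, A^* y> gives (Ax)^T y = x^T (A^*) y, i.e. x^T A^T y = x^T (A^*) y. Since this holds for all x, y, we must have A^* = A^T. Therefore
A^* =
[[2, -1, 1],
 [-2, 0, 3],
 [-2, -3, 3]].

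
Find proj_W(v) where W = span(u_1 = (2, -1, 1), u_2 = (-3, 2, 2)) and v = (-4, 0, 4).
proj_W(v) = (-92/33, 70/33, 122/33)

Set up U = [u_1 | ... | u_2] ∈ R^(3×2). The projector onto W = col(U) is P = U (U^T U)^(-1) U^T.
Compute U^T U =
  [6, -6]
  [-6, 17],
and U^T v = (-4, 20).
Solve U^T U · c = U^T v for the coefficients: c = (26/33, 16/11). The projection is proj_W(v) = U c.
Check: (v - proj_W(v)) · u_1 = 0  (should be 0).
Check: (v - proj_W(v)) · u_2 = 0  (should be 0).
Result: proj_W(v) = (-92/33, 70/33, 122/33).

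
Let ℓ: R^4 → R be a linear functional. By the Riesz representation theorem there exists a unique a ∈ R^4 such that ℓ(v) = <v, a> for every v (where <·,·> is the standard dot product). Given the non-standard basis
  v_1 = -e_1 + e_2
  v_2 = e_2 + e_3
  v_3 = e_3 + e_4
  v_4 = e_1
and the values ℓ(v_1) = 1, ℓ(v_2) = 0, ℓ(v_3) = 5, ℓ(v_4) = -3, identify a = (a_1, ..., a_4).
a = (-3, -2, 2, 3)

Write a = (a_1, ..., a_4) in the standard basis. For each basis vector v_i, ℓ(v_i) = <v_i, a> is a linear equation in the a_j's. Collect the n equations into a matrix system V a = ℓ, where row i of V is v_i (expressed in the standard basis). Since V is invertible (lower-triangular with 1s on the diagonal, up to permutation), solve by back-substitution:
  V =
[[-1, 1, 0, 0],
 [0, 1, 1, 0],
 [0, 0, 1, 1],
 [1, 0, 0, 0]]
  V a = (1, 0, 5, -3)
Solving gives a = (-3, -2, 2, 3).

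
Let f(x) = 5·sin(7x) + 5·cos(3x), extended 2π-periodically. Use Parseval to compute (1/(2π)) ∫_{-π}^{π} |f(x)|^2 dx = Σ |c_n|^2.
Σ |c_n|^2 = 25

Expand |f|^2 and use orthogonality of {sin(nx), cos(mx)} on [-π, π]:
  ∫_{-π}^{π} sin(nx)^2 dx = π, ∫ cos(mx)^2 dx = π, and cross terms integrate to 0.
So ∫_{-π}^{π} f(x)^2 dx = 5^2 · π + 5^2 · π = (25 + 25)π.
Divide by 2π: (25 + 25)/2 = 25.
By Parseval, this equals Σ |c_n|^2.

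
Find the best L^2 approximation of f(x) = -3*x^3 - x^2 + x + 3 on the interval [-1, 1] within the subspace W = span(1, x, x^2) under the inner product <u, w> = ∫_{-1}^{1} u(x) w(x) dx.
g(x) = -x^2 - 4*x/5 + 3

The best approximation g ∈ W is the orthogonal projection of f onto W. Writing g = a_0 + a_1 x + a_2 x^2, the coefficients solve the normal equations G · a = b where
  G_{ij} = <φ_i, φ_j> and b_i = <f, φ_i>, with φ_0 = 1, φ_1 = x, φ_2 = x^2.
G =
  [2, 0, 2/3]
  [0, 2/3, 0]
  [2/3, 0, 2/5],
b = (16/3, -8/15, 8/5).
Solving gives a_0 = 3, a_1 = -4/5, a_2 = -1, so
  g(x) = -x^2 - 4*x/5 + 3.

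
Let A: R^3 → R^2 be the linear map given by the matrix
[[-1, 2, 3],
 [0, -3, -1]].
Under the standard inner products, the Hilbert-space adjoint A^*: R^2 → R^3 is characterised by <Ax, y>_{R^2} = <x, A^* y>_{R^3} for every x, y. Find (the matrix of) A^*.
A^* = A^T =
[[-1, 0],
 [2, -3],
 [3, -1]]

For real matrices with standard dot products, the defining identity <Ax, y> = <x, A^* y> gives (Ax)^T y = x^T (A^*) y, i.e. x^T A^T y = x^T (A^*) y. Since this holds for all x, y, we must have A^* = A^T. Therefore
A^* =
[[-1, 0],
 [2, -3],
 [3, -1]].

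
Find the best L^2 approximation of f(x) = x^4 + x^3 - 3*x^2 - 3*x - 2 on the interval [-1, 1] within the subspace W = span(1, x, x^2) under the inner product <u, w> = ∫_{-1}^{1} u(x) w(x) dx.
g(x) = -15*x^2/7 - 12*x/5 - 73/35

The best approximation g ∈ W is the orthogonal projection of f onto W. Writing g = a_0 + a_1 x + a_2 x^2, the coefficients solve the normal equations G · a = b where
  G_{ij} = <φ_i, φ_j> and b_i = <f, φ_i>, with φ_0 = 1, φ_1 = x, φ_2 = x^2.
G =
  [2, 0, 2/3]
  [0, 2/3, 0]
  [2/3, 0, 2/5],
b = (-28/5, -8/5, -236/105).
Solving gives a_0 = -73/35, a_1 = -12/5, a_2 = -15/7, so
  g(x) = -15*x^2/7 - 12*x/5 - 73/35.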